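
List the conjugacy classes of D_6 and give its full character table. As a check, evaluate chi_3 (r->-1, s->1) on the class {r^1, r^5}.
Conjugacy classes: {e} of size 1, {r^3} of size 1, {r^1, r^5} of size 2, {r^2, r^4} of size 2, {s, sr^2, ...} of size 3, {sr, sr^3, ...} of size 3.
Character table:
  irrep \ class              {e} (size 1)  {r^3} (size 1)  {r^1, r^5} (size 2)  {r^2, r^4} (size 2)  {s, sr^2, ...} (size 3)  {sr, sr^3, ...} (size 3)
  chi_1 (triv)               1             1               1                    1                    1                        1                       
  chi_2 (sign: r->1, s->-1)  1             1               1                    1                    -1                       -1                      
  chi_3 (r->-1, s->1)        1             -1              -1                   1                    1                        -1                      
  chi_4 (r->-1, s->-1)       1             -1              -1                   1                    -1                       1                       
  chi_5 (2d, j=1)            2             -2              1                    -1                   0                        0                       
  chi_6 (2d, j=2)            2             2               -1                   -1                   0                        0                       

Spot check: chi_3 (r->-1, s->1) on {r^1, r^5} = -1.

D_6 has order 2*6 = 12 with 6 conjugacy classes, hence 6 irreducibles. Sum of squared dims 1 + 1 + 1 + 1 + 4 + 4 = 12 = |G|. Linear characters come from the abelianisation; the 2-dimensional irreps have character r^k -> 2*cos(2*pi*j*k/6), reflections -> 0.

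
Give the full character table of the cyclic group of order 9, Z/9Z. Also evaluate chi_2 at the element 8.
Character table of Z/9Z (irreps indexed chi_0,...,chi_8 with chi_k(m) = zeta_9^(k*m), zeta_9 = exp(2*pi*i/9)):
  irrep \ class  {0} (size 1)  {1} (size 1)    {2} (size 1)    {3} (size 1)    {4} (size 1)    {5} (size 1)    {6} (size 1)    {7} (size 1)    {8} (size 1)  
  chi_0          1             1               1               1               1               1               1               1               1             
  chi_1          1             exp(2*I*pi/9)   exp(4*I*pi/9)   exp(2*I*pi/3)   exp(8*I*pi/9)   exp(-8*I*pi/9)  exp(-2*I*pi/3)  exp(-4*I*pi/9)  exp(-2*I*pi/9)
  chi_2          1             exp(4*I*pi/9)   exp(8*I*pi/9)   exp(-2*I*pi/3)  exp(-2*I*pi/9)  exp(2*I*pi/9)   exp(2*I*pi/3)   exp(-8*I*pi/9)  exp(-4*I*pi/9)
  chi_3          1             exp(2*I*pi/3)   exp(-2*I*pi/3)  1               exp(2*I*pi/3)   exp(-2*I*pi/3)  1               exp(2*I*pi/3)   exp(-2*I*pi/3)
  chi_4          1             exp(8*I*pi/9)   exp(-2*I*pi/9)  exp(2*I*pi/3)   exp(-4*I*pi/9)  exp(4*I*pi/9)   exp(-2*I*pi/3)  exp(2*I*pi/9)   exp(-8*I*pi/9)
  chi_5          1             exp(-8*I*pi/9)  exp(2*I*pi/9)   exp(-2*I*pi/3)  exp(4*I*pi/9)   exp(-4*I*pi/9)  exp(2*I*pi/3)   exp(-2*I*pi/9)  exp(8*I*pi/9) 
  chi_6          1             exp(-2*I*pi/3)  exp(2*I*pi/3)   1               exp(-2*I*pi/3)  exp(2*I*pi/3)   1               exp(-2*I*pi/3)  exp(2*I*pi/3) 
  chi_7          1             exp(-4*I*pi/9)  exp(-8*I*pi/9)  exp(2*I*pi/3)   exp(2*I*pi/9)   exp(-2*I*pi/9)  exp(-2*I*pi/3)  exp(8*I*pi/9)   exp(4*I*pi/9) 
  chi_8          1             exp(-2*I*pi/9)  exp(-4*I*pi/9)  exp(-2*I*pi/3)  exp(-8*I*pi/9)  exp(8*I*pi/9)   exp(2*I*pi/3)   exp(4*I*pi/9)   exp(2*I*pi/9) 

Spot check: chi_2(8) = zeta_9^(2*8) = zeta_9^16 = exp(-4*I*pi/9).

Working: Z/9Z is abelian, so all 9 irreducible complex representations are 1-dimensional. They are given by chi_k(m) = zeta_9^(k*m) for k = 0,...,8. Row orthogonality: sum_m chi_k(m) conj(chi_l(m)) = 9 * [k = l].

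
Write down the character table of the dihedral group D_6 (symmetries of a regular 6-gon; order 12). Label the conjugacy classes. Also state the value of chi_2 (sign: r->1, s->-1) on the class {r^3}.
Conjugacy classes: {e} of size 1, {r^3} of size 1, {r^1, r^5} of size 2, {r^2, r^4} of size 2, {s, sr^2, ...} of size 3, {sr, sr^3, ...} of size 3.
Character table:
  irrep \ class              {e} (size 1)  {r^3} (size 1)  {r^1, r^5} (size 2)  {r^2, r^4} (size 2)  {s, sr^2, ...} (size 3)  {sr, sr^3, ...} (size 3)
  chi_1 (triv)               1             1               1                    1                    1                        1                       
  chi_2 (sign: r->1, s->-1)  1             1               1                    1                    -1                       -1                      
  chi_3 (r->-1, s->1)        1             -1              -1                   1                    1                        -1                      
  chi_4 (r->-1, s->-1)       1             -1              -1                   1                    -1                       1                       
  chi_5 (2d, j=1)            2             -2              1                    -1                   0                        0                       
  chi_6 (2d, j=2)            2             2               -1                   -1                   0                        0                       

Spot check: chi_2 (sign: r->1, s->-1) on {r^3} = 1.

Argument: D_6 has order 2*6 = 12 with 6 conjugacy classes, hence 6 irreducibles. Sum of squared dims 1 + 1 + 1 + 1 + 4 + 4 = 12 = |G|. Linear characters come from the abelianisation; the 2-dimensional irreps have character r^k -> 2*cos(2*pi*j*k/6), reflections -> 0.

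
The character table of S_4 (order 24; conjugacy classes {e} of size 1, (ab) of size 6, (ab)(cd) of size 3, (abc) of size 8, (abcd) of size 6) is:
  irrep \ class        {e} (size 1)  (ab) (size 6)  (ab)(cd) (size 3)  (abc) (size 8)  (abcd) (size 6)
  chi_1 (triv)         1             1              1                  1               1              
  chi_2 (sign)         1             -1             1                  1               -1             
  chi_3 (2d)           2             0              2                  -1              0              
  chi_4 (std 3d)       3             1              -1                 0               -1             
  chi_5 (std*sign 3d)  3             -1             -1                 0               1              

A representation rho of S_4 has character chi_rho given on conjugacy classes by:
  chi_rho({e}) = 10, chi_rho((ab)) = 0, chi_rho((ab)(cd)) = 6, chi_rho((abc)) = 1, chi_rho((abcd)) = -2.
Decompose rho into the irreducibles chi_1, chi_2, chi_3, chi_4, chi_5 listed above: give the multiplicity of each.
Multiplicities: chi_1: 1, chi_2: 2, chi_3: 2, chi_4: 1, chi_5: 0.

Solution. Use <chi_rho, chi> = (1/|G|) sum_C |C| * chi_rho(C) * conj(chi(C)) with |G| = 24 for each irreducible chi in the table:
  <chi_rho, chi_1> = (1/24)[1*(10)*conj(1) + 6*(0)*conj(1) + 3*(6)*conj(1) + 8*(1)*conj(1) + 6*(-2)*conj(1)]
      = (1/24)[(10) + (0) + (18) + (8) + (-12)] = 24/24 = 1
  <chi_rho, chi_2> = (1/24)[1*(10)*conj(1) + 6*(0)*conj(-1) + 3*(6)*conj(1) + 8*(1)*conj(1) + 6*(-2)*conj(-1)]
      = (1/24)[(10) + (0) + (18) + (8) + (12)] = 48/24 = 2
  <chi_rho, chi_3> = (1/24)[1*(10)*conj(2) + 6*(0)*conj(0) + 3*(6)*conj(2) + 8*(1)*conj(-1) + 6*(-2)*conj(0)]
      = (1/24)[(20) + (0) + (36) + (-8) + (0)] = 48/24 = 2
  <chi_rho, chi_4> = (1/24)[1*(10)*conj(3) + 6*(0)*conj(1) + 3*(6)*conj(-1) + 8*(1)*conj(0) + 6*(-2)*conj(-1)]
      = (1/24)[(30) + (0) + (-18) + (0) + (12)] = 24/24 = 1
  <chi_rho, chi_5> = (1/24)[1*(10)*conj(3) + 6*(0)*conj(-1) + 3*(6)*conj(-1) + 8*(1)*conj(0) + 6*(-2)*conj(1)]
      = (1/24)[(30) + (0) + (-18) + (0) + (-12)] = 0/24 = 0
Dimension check: dim(rho) = sum (mult * dim) = 1*1 + 2*1 + 2*2 + 1*3 + 0*3 = 10 = chi_rho(e) = 10.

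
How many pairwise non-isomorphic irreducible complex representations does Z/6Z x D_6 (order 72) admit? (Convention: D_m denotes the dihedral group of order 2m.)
36

Proof sketch: The number of irreducible complex representations of a finite group equals its number of conjugacy classes. For a direct product, #classes(G x H) = #classes(G) * #classes(H). Z/6Z has 6 classes (abelian), D_6 has 6 classes, so 6 * 6 = 36, so Z/6Z x D_6 (order 72) has exactly 36 irreducible complex representations.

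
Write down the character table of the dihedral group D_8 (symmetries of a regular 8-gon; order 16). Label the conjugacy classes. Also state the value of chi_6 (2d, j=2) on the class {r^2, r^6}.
Conjugacy classes: {e} of size 1, {r^4} of size 1, {r^1, r^7} of size 2, {r^2, r^6} of size 2, {r^3, r^5} of size 2, {s, sr^2, ...} of size 4, {sr, sr^3, ...} of size 4.
Character table:
  irrep \ class              {e} (size 1)  {r^4} (size 1)  {r^1, r^7} (size 2)  {r^2, r^6} (size 2)  {r^3, r^5} (size 2)  {s, sr^2, ...} (size 4)  {sr, sr^3, ...} (size 4)
  chi_1 (triv)               1             1               1                    1                    1                    1                        1                       
  chi_2 (sign: r->1, s->-1)  1             1               1                    1                    1                    -1                       -1                      
  chi_3 (r->-1, s->1)        1             1               -1                   1                    -1                   1                        -1                      
  chi_4 (r->-1, s->-1)       1             1               -1                   1                    -1                   -1                       1                       
  chi_5 (2d, j=1)            2             -2              sqrt(2)              0                    -sqrt(2)             0                        0                       
  chi_6 (2d, j=2)            2             2               0                    -2                   0                    0                        0                       
  chi_7 (2d, j=3)            2             -2              -sqrt(2)             0                    sqrt(2)              0                        0                       

Spot check: chi_6 (2d, j=2) on {r^2, r^6} = -2.

Reasoning: D_8 has order 2*8 = 16 with 7 conjugacy classes, hence 7 irreducibles. Sum of squared dims 1 + 1 + 1 + 1 + 4 + 4 + 4 = 16 = |G|. Linear characters come from the abelianisation; the 2-dimensional irreps have character r^k -> 2*cos(2*pi*j*k/8), reflections -> 0.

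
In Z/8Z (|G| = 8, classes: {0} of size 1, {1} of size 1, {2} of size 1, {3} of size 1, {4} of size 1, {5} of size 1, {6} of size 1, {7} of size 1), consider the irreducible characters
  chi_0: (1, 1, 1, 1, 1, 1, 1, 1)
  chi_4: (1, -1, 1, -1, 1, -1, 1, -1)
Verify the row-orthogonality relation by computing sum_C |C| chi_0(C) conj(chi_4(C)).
Sum = 0; so <chi_0, chi_4> = 0 (distinct irreducibles are orthogonal).

Working: Compute term by term over conjugacy classes (|C| * chi_0(C) * conj(chi_4(C))):
  1*(1)*conj(1) + 1*(1)*conj(-1) + 1*(1)*conj(1) + 1*(1)*conj(-1) + 1*(1)*conj(1) + 1*(1)*conj(-1) + 1*(1)*conj(1) + 1*(1)*conj(-1)
  = (1) + (-1) + (1) + (-1) + (1) + (-1) + (1) + (-1)
  = 0.
(Exp terms are combined using exp(i*s)*conj(exp(i*t)) = exp(i*(s-t)), and sums of them are collapsed using the identity that for every m > 1 the m distinct m-th roots of unity sum to 0, e.g. 1 + exp(2*I*pi/3) + exp(-2*I*pi/3) = 0.)
Dividing by |G| = 8 gives 0/8 = 0, matching the row-orthogonality relation <chi_0, chi_4> = [chi_0 = chi_4].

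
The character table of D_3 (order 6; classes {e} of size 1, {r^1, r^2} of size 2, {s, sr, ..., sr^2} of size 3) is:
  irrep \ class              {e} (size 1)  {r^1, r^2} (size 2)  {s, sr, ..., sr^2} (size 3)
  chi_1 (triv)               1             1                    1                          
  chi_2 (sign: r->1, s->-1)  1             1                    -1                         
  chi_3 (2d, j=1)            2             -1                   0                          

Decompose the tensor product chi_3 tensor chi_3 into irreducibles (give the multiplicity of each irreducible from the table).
chi_3 tensor chi_3 = chi_1 + chi_2 + chi_3 (all other irreducibles have multiplicity 0).

The character of a tensor product is the pointwise product (chi_3 * chi_3)(C) = chi_3(C) * chi_3(C):
  {e}: (2)*(2), {r^1, r^2}: (-1)*(-1), {s, sr, ..., sr^2}: (0)*(0)
so (chi_3 * chi_3) takes values
  {e} -> 4, {r^1, r^2} -> 1, {s, sr, ..., sr^2} -> 0.
Now take the inner product of this character with each irreducible chi from the table, <chi_3*chi_3, chi> = (1/6) sum_C |C| (chi_3*chi_3)(C) conj(chi(C)):
  <chi_3*chi_3, chi_1> = (1/6)[1*(4)*conj(1) + 2*(1)*conj(1) + 3*(0)*conj(1)]
      = (1/6)[(4) + (2) + (0)] = 6/6 = 1
  <chi_3*chi_3, chi_2> = (1/6)[1*(4)*conj(1) + 2*(1)*conj(1) + 3*(0)*conj(-1)]
      = (1/6)[(4) + (2) + (0)] = 6/6 = 1
  <chi_3*chi_3, chi_3> = (1/6)[1*(4)*conj(2) + 2*(1)*conj(-1) + 3*(0)*conj(0)]
      = (1/6)[(8) + (-2) + (0)] = 6/6 = 1
Hence the multiplicities are chi_1: 1, chi_2: 1, chi_3: 1. Dimension check: dim(chi_3)*dim(chi_3) = 2*2 = 4 and sum (mult * dim) = 1*1 + 1*1 + 1*2 = 4.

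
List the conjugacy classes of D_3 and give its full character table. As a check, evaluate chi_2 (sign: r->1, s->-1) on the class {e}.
Conjugacy classes: {e} of size 1, {r^1, r^2} of size 2, {s, sr, ..., sr^2} of size 3.
Character table:
  irrep \ class              {e} (size 1)  {r^1, r^2} (size 2)  {s, sr, ..., sr^2} (size 3)
  chi_1 (triv)               1             1                    1                          
  chi_2 (sign: r->1, s->-1)  1             1                    -1                         
  chi_3 (2d, j=1)            2             -1                   0                          

Spot check: chi_2 (sign: r->1, s->-1) on {e} = 1.

Why: D_3 has order 2*3 = 6 with 3 conjugacy classes, hence 3 irreducibles. Sum of squared dims 1 + 1 + 4 = 6 = |G|. Linear characters come from the abelianisation; the 2-dimensional irreps have character r^k -> 2*cos(2*pi*j*k/3), reflections -> 0.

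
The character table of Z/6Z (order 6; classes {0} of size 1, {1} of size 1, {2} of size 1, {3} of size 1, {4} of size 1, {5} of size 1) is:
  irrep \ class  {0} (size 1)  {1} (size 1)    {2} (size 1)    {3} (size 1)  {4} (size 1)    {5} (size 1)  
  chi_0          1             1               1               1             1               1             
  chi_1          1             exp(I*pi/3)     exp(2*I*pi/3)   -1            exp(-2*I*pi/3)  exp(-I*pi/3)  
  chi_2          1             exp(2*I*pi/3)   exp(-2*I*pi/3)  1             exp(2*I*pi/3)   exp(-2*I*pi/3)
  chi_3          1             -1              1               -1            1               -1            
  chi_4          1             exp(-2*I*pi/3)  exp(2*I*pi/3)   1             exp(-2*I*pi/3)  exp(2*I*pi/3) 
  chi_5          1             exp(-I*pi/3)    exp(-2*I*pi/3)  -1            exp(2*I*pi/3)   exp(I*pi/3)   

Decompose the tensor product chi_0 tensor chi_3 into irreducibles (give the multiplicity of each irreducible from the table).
chi_0 tensor chi_3 = chi_3 (all other irreducibles have multiplicity 0).

Why: The character of a tensor product is the pointwise product (chi_0 * chi_3)(C) = chi_0(C) * chi_3(C):
  {0}: (1)*(1), {1}: (1)*(-1), {2}: (1)*(1), {3}: (1)*(-1), {4}: (1)*(1), {5}: (1)*(-1)
so (chi_0 * chi_3) takes values
  {0} -> 1, {1} -> -1, {2} -> 1, {3} -> -1, {4} -> 1, {5} -> -1.
Now take the inner product of this character with each irreducible chi from the table, <chi_0*chi_3, chi> = (1/6) sum_C |C| (chi_0*chi_3)(C) conj(chi(C)):
  <chi_0*chi_3, chi_0> = (1/6)[1*(1)*conj(1) + 1*(-1)*conj(1) + 1*(1)*conj(1) + 1*(-1)*conj(1) + 1*(1)*conj(1) + 1*(-1)*conj(1)]
      = (1/6)[(1) + (-1) + (1) + (-1) + (1) + (-1)] = 0/6 = 0
  <chi_0*chi_3, chi_1> = (1/6)[1*(1)*conj(1) + 1*(-1)*conj(exp(I*pi/3)) + 1*(1)*conj(exp(2*I*pi/3)) + 1*(-1)*conj(-1) + 1*(1)*conj(exp(-2*I*pi/3)) + 1*(-1)*conj(exp(-I*pi/3))]
      = (1/6)[(1) + (-exp(-I*pi/3)) + (exp(-2*I*pi/3)) + (1) + (exp(2*I*pi/3)) + (-exp(I*pi/3))] = 0/6 = 0
  <chi_0*chi_3, chi_2> = (1/6)[1*(1)*conj(1) + 1*(-1)*conj(exp(2*I*pi/3)) + 1*(1)*conj(exp(-2*I*pi/3)) + 1*(-1)*conj(1) + 1*(1)*conj(exp(2*I*pi/3)) + 1*(-1)*conj(exp(-2*I*pi/3))]
      = (1/6)[(1) + (-exp(-2*I*pi/3)) + (exp(2*I*pi/3)) + (-1) + (exp(-2*I*pi/3)) + (-exp(2*I*pi/3))] = 0/6 = 0
  <chi_0*chi_3, chi_3> = (1/6)[1*(1)*conj(1) + 1*(-1)*conj(-1) + 1*(1)*conj(1) + 1*(-1)*conj(-1) + 1*(1)*conj(1) + 1*(-1)*conj(-1)]
      = (1/6)[(1) + (1) + (1) + (1) + (1) + (1)] = 6/6 = 1
  <chi_0*chi_3, chi_4> = (1/6)[1*(1)*conj(1) + 1*(-1)*conj(exp(-2*I*pi/3)) + 1*(1)*conj(exp(2*I*pi/3)) + 1*(-1)*conj(1) + 1*(1)*conj(exp(-2*I*pi/3)) + 1*(-1)*conj(exp(2*I*pi/3))]
      = (1/6)[(1) + (-exp(2*I*pi/3)) + (exp(-2*I*pi/3)) + (-1) + (exp(2*I*pi/3)) + (-exp(-2*I*pi/3))] = 0/6 = 0
  <chi_0*chi_3, chi_5> = (1/6)[1*(1)*conj(1) + 1*(-1)*conj(exp(-I*pi/3)) + 1*(1)*conj(exp(-2*I*pi/3)) + 1*(-1)*conj(-1) + 1*(1)*conj(exp(2*I*pi/3)) + 1*(-1)*conj(exp(I*pi/3))]
      = (1/6)[(1) + (-exp(I*pi/3)) + (exp(2*I*pi/3)) + (1) + (exp(-2*I*pi/3)) + (-exp(-I*pi/3))] = 0/6 = 0
(Exp terms are combined using exp(i*s)*conj(exp(i*t)) = exp(i*(s-t)), and sums of them are collapsed using the identity that for every m > 1 the m distinct m-th roots of unity sum to 0, e.g. 1 + exp(2*I*pi/3) + exp(-2*I*pi/3) = 0.)
Hence the multiplicities are chi_3: 1. Dimension check: dim(chi_0)*dim(chi_3) = 1*1 = 1 and sum (mult * dim) = 1*1 = 1.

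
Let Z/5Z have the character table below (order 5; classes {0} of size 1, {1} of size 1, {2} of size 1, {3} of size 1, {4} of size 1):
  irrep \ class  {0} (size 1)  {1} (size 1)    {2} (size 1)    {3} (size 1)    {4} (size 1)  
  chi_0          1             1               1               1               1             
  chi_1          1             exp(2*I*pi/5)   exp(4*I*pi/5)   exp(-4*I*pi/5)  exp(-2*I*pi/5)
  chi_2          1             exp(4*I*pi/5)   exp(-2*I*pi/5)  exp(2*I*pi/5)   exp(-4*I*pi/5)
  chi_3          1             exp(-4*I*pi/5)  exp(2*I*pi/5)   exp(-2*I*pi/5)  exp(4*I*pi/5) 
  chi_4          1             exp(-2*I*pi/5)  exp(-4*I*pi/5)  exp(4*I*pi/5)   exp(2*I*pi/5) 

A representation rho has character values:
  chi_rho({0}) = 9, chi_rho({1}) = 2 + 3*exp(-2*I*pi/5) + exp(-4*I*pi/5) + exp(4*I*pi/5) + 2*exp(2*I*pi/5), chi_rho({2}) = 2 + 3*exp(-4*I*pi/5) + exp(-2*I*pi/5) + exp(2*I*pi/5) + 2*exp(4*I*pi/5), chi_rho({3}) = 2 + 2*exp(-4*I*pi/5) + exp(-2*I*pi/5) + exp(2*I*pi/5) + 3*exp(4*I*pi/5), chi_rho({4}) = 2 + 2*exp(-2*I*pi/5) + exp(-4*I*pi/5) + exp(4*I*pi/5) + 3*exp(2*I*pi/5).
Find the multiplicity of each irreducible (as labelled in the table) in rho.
Multiplicities: chi_0: 2, chi_1: 2, chi_2: 1, chi_3: 1, chi_4: 3.

Derivation: Use <chi_rho, chi> = (1/|G|) sum_C |C| * chi_rho(C) * conj(chi(C)) with |G| = 5 for each irreducible chi in the table:
  <chi_rho, chi_0> = (1/5)[1*(9)*conj(1) + 1*(2 + 3*exp(-2*I*pi/5) + exp(-4*I*pi/5) + exp(4*I*pi/5) + 2*exp(2*I*pi/5))*conj(1) + 1*(2 + 3*exp(-4*I*pi/5) + exp(-2*I*pi/5) + exp(2*I*pi/5) + 2*exp(4*I*pi/5))*conj(1) + 1*(2 + 2*exp(-4*I*pi/5) + exp(-2*I*pi/5) + exp(2*I*pi/5) + 3*exp(4*I*pi/5))*conj(1) + 1*(2 + 2*exp(-2*I*pi/5) + exp(-4*I*pi/5) + exp(4*I*pi/5) + 3*exp(2*I*pi/5))*conj(1)]
      = (1/5)[(9) + (2 + 3*exp(-2*I*pi/5) + exp(-4*I*pi/5) + exp(4*I*pi/5) + 2*exp(2*I*pi/5)) + (2 + 3*exp(-4*I*pi/5) + exp(-2*I*pi/5) + exp(2*I*pi/5) + 2*exp(4*I*pi/5)) + (2 + 2*exp(-4*I*pi/5) + exp(-2*I*pi/5) + exp(2*I*pi/5) + 3*exp(4*I*pi/5)) + (2 + 2*exp(-2*I*pi/5) + exp(-4*I*pi/5) + exp(4*I*pi/5) + 3*exp(2*I*pi/5))] = 10/5 = 2
  <chi_rho, chi_1> = (1/5)[1*(9)*conj(1) + 1*(2 + 3*exp(-2*I*pi/5) + exp(-4*I*pi/5) + exp(4*I*pi/5) + 2*exp(2*I*pi/5))*conj(exp(2*I*pi/5)) + 1*(2 + 3*exp(-4*I*pi/5) + exp(-2*I*pi/5) + exp(2*I*pi/5) + 2*exp(4*I*pi/5))*conj(exp(4*I*pi/5)) + 1*(2 + 2*exp(-4*I*pi/5) + exp(-2*I*pi/5) + exp(2*I*pi/5) + 3*exp(4*I*pi/5))*conj(exp(-4*I*pi/5)) + 1*(2 + 2*exp(-2*I*pi/5) + exp(-4*I*pi/5) + exp(4*I*pi/5) + 3*exp(2*I*pi/5))*conj(exp(-2*I*pi/5))]
      = (1/5)[(9) + (2 + 2*exp(-2*I*pi/5) + 3*exp(-4*I*pi/5) + exp(4*I*pi/5) + exp(2*I*pi/5)) + (2 + 2*exp(-4*I*pi/5) + exp(-2*I*pi/5) + exp(4*I*pi/5) + 3*exp(2*I*pi/5)) + (2 + 3*exp(-2*I*pi/5) + exp(-4*I*pi/5) + exp(2*I*pi/5) + 2*exp(4*I*pi/5)) + (2 + exp(-2*I*pi/5) + exp(-4*I*pi/5) + 3*exp(4*I*pi/5) + 2*exp(2*I*pi/5))] = 10/5 = 2
  <chi_rho, chi_2> = (1/5)[1*(9)*conj(1) + 1*(2 + 3*exp(-2*I*pi/5) + exp(-4*I*pi/5) + exp(4*I*pi/5) + 2*exp(2*I*pi/5))*conj(exp(4*I*pi/5)) + 1*(2 + 3*exp(-4*I*pi/5) + exp(-2*I*pi/5) + exp(2*I*pi/5) + 2*exp(4*I*pi/5))*conj(exp(-2*I*pi/5)) + 1*(2 + 2*exp(-4*I*pi/5) + exp(-2*I*pi/5) + exp(2*I*pi/5) + 3*exp(4*I*pi/5))*conj(exp(2*I*pi/5)) + 1*(2 + 2*exp(-2*I*pi/5) + exp(-4*I*pi/5) + exp(4*I*pi/5) + 3*exp(2*I*pi/5))*conj(exp(-4*I*pi/5))]
      = (1/5)[(9) + (1 + 2*exp(-2*I*pi/5) + 2*exp(-4*I*pi/5) + exp(2*I*pi/5) + 3*exp(4*I*pi/5)) + (1 + 3*exp(-2*I*pi/5) + 2*exp(-4*I*pi/5) + exp(4*I*pi/5) + 2*exp(2*I*pi/5)) + (1 + 2*exp(-2*I*pi/5) + exp(-4*I*pi/5) + 2*exp(4*I*pi/5) + 3*exp(2*I*pi/5)) + (1 + 3*exp(-4*I*pi/5) + exp(-2*I*pi/5) + 2*exp(4*I*pi/5) + 2*exp(2*I*pi/5))] = 5/5 = 1
  <chi_rho, chi_3> = (1/5)[1*(9)*conj(1) + 1*(2 + 3*exp(-2*I*pi/5) + exp(-4*I*pi/5) + exp(4*I*pi/5) + 2*exp(2*I*pi/5))*conj(exp(-4*I*pi/5)) + 1*(2 + 3*exp(-4*I*pi/5) + exp(-2*I*pi/5) + exp(2*I*pi/5) + 2*exp(4*I*pi/5))*conj(exp(2*I*pi/5)) + 1*(2 + 2*exp(-4*I*pi/5) + exp(-2*I*pi/5) + exp(2*I*pi/5) + 3*exp(4*I*pi/5))*conj(exp(-2*I*pi/5)) + 1*(2 + 2*exp(-2*I*pi/5) + exp(-4*I*pi/5) + exp(4*I*pi/5) + 3*exp(2*I*pi/5))*conj(exp(4*I*pi/5))]
      = (1/5)[(9) + (1 + 2*exp(-4*I*pi/5) + exp(-2*I*pi/5) + 2*exp(4*I*pi/5) + 3*exp(2*I*pi/5)) + (1 + 2*exp(-2*I*pi/5) + exp(-4*I*pi/5) + 3*exp(4*I*pi/5) + 2*exp(2*I*pi/5)) + (1 + 2*exp(-2*I*pi/5) + 3*exp(-4*I*pi/5) + exp(4*I*pi/5) + 2*exp(2*I*pi/5)) + (1 + 3*exp(-2*I*pi/5) + 2*exp(-4*I*pi/5) + exp(2*I*pi/5) + 2*exp(4*I*pi/5))] = 5/5 = 1
  <chi_rho, chi_4> = (1/5)[1*(9)*conj(1) + 1*(2 + 3*exp(-2*I*pi/5) + exp(-4*I*pi/5) + exp(4*I*pi/5) + 2*exp(2*I*pi/5))*conj(exp(-2*I*pi/5)) + 1*(2 + 3*exp(-4*I*pi/5) + exp(-2*I*pi/5) + exp(2*I*pi/5) + 2*exp(4*I*pi/5))*conj(exp(-4*I*pi/5)) + 1*(2 + 2*exp(-4*I*pi/5) + exp(-2*I*pi/5) + exp(2*I*pi/5) + 3*exp(4*I*pi/5))*conj(exp(4*I*pi/5)) + 1*(2 + 2*exp(-2*I*pi/5) + exp(-4*I*pi/5) + exp(4*I*pi/5) + 3*exp(2*I*pi/5))*conj(exp(2*I*pi/5))]
      = (1/5)[(9) + (3 + exp(-2*I*pi/5) + exp(-4*I*pi/5) + 2*exp(4*I*pi/5) + 2*exp(2*I*pi/5)) + (3 + 2*exp(-2*I*pi/5) + exp(-4*I*pi/5) + exp(2*I*pi/5) + 2*exp(4*I*pi/5)) + (3 + 2*exp(-4*I*pi/5) + exp(-2*I*pi/5) + exp(4*I*pi/5) + 2*exp(2*I*pi/5)) + (3 + 2*exp(-2*I*pi/5) + 2*exp(-4*I*pi/5) + exp(4*I*pi/5) + exp(2*I*pi/5))] = 15/5 = 3
(Exp terms are combined using exp(i*s)*conj(exp(i*t)) = exp(i*(s-t)), and sums of them are collapsed using the identity that for every m > 1 the m distinct m-th roots of unity sum to 0, e.g. 1 + exp(2*I*pi/3) + exp(-2*I*pi/3) = 0.)
Dimension check: dim(rho) = sum (mult * dim) = 2*1 + 2*1 + 1*1 + 1*1 + 3*1 = 9 = chi_rho(e) = 9.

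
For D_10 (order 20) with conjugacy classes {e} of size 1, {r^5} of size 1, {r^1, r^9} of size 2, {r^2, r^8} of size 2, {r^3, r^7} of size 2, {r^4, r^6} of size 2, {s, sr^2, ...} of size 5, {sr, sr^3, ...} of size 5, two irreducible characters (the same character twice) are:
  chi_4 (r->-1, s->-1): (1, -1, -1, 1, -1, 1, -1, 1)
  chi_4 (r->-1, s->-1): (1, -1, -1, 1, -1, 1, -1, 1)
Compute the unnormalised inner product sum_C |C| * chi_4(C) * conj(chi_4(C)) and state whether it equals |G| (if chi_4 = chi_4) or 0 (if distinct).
Sum = 20 = |G| = 20; so <chi_4, chi_4> = 1 (norm-1 confirms irreducibility).

Solution. Compute term by term over conjugacy classes (|C| * chi_4(C) * conj(chi_4(C))):
  1*(1)*conj(1) + 1*(-1)*conj(-1) + 2*(-1)*conj(-1) + 2*(1)*conj(1) + 2*(-1)*conj(-1) + 2*(1)*conj(1) + 5*(-1)*conj(-1) + 5*(1)*conj(1)
  = (1) + (1) + (2) + (2) + (2) + (2) + (5) + (5)
  = 20.
Dividing by |G| = 20 gives 20/20 = 1, matching the row-orthogonality relation <chi_4, chi_4> = [chi_4 = chi_4].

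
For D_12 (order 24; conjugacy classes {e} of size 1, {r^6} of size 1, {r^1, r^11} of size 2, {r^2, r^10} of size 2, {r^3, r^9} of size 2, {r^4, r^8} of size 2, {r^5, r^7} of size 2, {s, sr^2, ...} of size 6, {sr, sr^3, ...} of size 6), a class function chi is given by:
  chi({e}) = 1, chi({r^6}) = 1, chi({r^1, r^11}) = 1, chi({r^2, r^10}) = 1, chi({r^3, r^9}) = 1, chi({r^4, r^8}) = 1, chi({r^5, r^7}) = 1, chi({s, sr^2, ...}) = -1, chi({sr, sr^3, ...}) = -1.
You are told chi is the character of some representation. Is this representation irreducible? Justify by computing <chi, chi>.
Irreducible: <chi, chi> = 1.

Solution. <chi, chi> = (1/|G|) sum_C |C| * |chi(C)|^2 = (1/24)[1*|1|^2 + 1*|1|^2 + 2*|1|^2 + 2*|1|^2 + 2*|1|^2 + 2*|1|^2 + 2*|1|^2 + 6*|-1|^2 + 6*|-1|^2]
  = (1/24)[(1) + (1) + (2) + (2) + (2) + (2) + (2) + (6) + (6)] = 24/24 = 1.
A character is irreducible iff <chi, chi> = 1, so this representation is irreducible.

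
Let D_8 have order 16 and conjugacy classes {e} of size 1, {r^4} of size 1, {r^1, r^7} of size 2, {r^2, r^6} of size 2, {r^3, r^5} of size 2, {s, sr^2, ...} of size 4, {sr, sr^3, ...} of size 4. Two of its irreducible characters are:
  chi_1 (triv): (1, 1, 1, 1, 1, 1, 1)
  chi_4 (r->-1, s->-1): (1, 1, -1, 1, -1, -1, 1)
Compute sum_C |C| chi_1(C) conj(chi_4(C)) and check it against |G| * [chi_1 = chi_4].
Sum = 0; so <chi_1, chi_4> = 0 (distinct irreducibles are orthogonal).

Details: Compute term by term over conjugacy classes (|C| * chi_1(C) * conj(chi_4(C))):
  1*(1)*conj(1) + 1*(1)*conj(1) + 2*(1)*conj(-1) + 2*(1)*conj(1) + 2*(1)*conj(-1) + 4*(1)*conj(-1) + 4*(1)*conj(1)
  = (1) + (1) + (-2) + (2) + (-2) + (-4) + (4)
  = 0.
Dividing by |G| = 16 gives 0/16 = 0, matching the row-orthogonality relation <chi_1, chi_4> = [chi_1 = chi_4].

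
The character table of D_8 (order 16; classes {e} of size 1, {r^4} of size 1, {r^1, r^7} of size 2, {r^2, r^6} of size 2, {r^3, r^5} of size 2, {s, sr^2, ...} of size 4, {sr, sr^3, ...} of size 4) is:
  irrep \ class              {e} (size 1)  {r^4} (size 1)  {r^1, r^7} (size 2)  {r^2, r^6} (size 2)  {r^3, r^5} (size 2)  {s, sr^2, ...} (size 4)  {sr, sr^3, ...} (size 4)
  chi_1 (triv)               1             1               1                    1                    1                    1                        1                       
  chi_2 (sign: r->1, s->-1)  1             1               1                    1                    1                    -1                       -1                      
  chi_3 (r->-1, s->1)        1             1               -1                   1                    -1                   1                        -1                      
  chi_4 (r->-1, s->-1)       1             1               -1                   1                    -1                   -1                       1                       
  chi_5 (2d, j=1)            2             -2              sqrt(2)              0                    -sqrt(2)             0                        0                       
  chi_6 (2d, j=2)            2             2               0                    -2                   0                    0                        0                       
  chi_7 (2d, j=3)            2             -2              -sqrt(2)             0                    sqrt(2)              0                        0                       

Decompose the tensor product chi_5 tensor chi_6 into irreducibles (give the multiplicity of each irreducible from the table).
chi_5 tensor chi_6 = chi_5 + chi_7 (all other irreducibles have multiplicity 0).

Explanation: The character of a tensor product is the pointwise product (chi_5 * chi_6)(C) = chi_5(C) * chi_6(C):
  {e}: (2)*(2), {r^4}: (-2)*(2), {r^1, r^7}: (sqrt(2))*(0), {r^2, r^6}: (0)*(-2), {r^3, r^5}: (-sqrt(2))*(0), {s, sr^2, ...}: (0)*(0), {sr, sr^3, ...}: (0)*(0)
so (chi_5 * chi_6) takes values
  {e} -> 4, {r^4} -> -4, {r^1, r^7} -> 0, {r^2, r^6} -> 0, {r^3, r^5} -> 0, {s, sr^2, ...} -> 0, {sr, sr^3, ...} -> 0.
Now take the inner product of this character with each irreducible chi from the table, <chi_5*chi_6, chi> = (1/16) sum_C |C| (chi_5*chi_6)(C) conj(chi(C)):
  <chi_5*chi_6, chi_1> = (1/16)[1*(4)*conj(1) + 1*(-4)*conj(1) + 2*(0)*conj(1) + 2*(0)*conj(1) + 2*(0)*conj(1) + 4*(0)*conj(1) + 4*(0)*conj(1)]
      = (1/16)[(4) + (-4) + (0) + (0) + (0) + (0) + (0)] = 0/16 = 0
  <chi_5*chi_6, chi_2> = (1/16)[1*(4)*conj(1) + 1*(-4)*conj(1) + 2*(0)*conj(1) + 2*(0)*conj(1) + 2*(0)*conj(1) + 4*(0)*conj(-1) + 4*(0)*conj(-1)]
      = (1/16)[(4) + (-4) + (0) + (0) + (0) + (0) + (0)] = 0/16 = 0
  <chi_5*chi_6, chi_3> = (1/16)[1*(4)*conj(1) + 1*(-4)*conj(1) + 2*(0)*conj(-1) + 2*(0)*conj(1) + 2*(0)*conj(-1) + 4*(0)*conj(1) + 4*(0)*conj(-1)]
      = (1/16)[(4) + (-4) + (0) + (0) + (0) + (0) + (0)] = 0/16 = 0
  <chi_5*chi_6, chi_4> = (1/16)[1*(4)*conj(1) + 1*(-4)*conj(1) + 2*(0)*conj(-1) + 2*(0)*conj(1) + 2*(0)*conj(-1) + 4*(0)*conj(-1) + 4*(0)*conj(1)]
      = (1/16)[(4) + (-4) + (0) + (0) + (0) + (0) + (0)] = 0/16 = 0
  <chi_5*chi_6, chi_5> = (1/16)[1*(4)*conj(2) + 1*(-4)*conj(-2) + 2*(0)*conj(sqrt(2)) + 2*(0)*conj(0) + 2*(0)*conj(-sqrt(2)) + 4*(0)*conj(0) + 4*(0)*conj(0)]
      = (1/16)[(8) + (8) + (0) + (0) + (0) + (0) + (0)] = 16/16 = 1
  <chi_5*chi_6, chi_6> = (1/16)[1*(4)*conj(2) + 1*(-4)*conj(2) + 2*(0)*conj(0) + 2*(0)*conj(-2) + 2*(0)*conj(0) + 4*(0)*conj(0) + 4*(0)*conj(0)]
      = (1/16)[(8) + (-8) + (0) + (0) + (0) + (0) + (0)] = 0/16 = 0
  <chi_5*chi_6, chi_7> = (1/16)[1*(4)*conj(2) + 1*(-4)*conj(-2) + 2*(0)*conj(-sqrt(2)) + 2*(0)*conj(0) + 2*(0)*conj(sqrt(2)) + 4*(0)*conj(0) + 4*(0)*conj(0)]
      = (1/16)[(8) + (8) + (0) + (0) + (0) + (0) + (0)] = 16/16 = 1
Hence the multiplicities are chi_5: 1, chi_7: 1. Dimension check: dim(chi_5)*dim(chi_6) = 2*2 = 4 and sum (mult * dim) = 1*2 + 1*2 = 4.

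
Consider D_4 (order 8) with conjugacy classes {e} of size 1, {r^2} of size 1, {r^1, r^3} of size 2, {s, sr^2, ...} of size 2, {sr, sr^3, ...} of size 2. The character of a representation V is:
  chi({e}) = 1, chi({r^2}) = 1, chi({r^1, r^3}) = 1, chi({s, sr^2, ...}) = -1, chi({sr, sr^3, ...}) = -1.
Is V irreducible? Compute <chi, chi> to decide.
Irreducible: <chi, chi> = 1.

Derivation: <chi, chi> = (1/|G|) sum_C |C| * |chi(C)|^2 = (1/8)[1*|1|^2 + 1*|1|^2 + 2*|1|^2 + 2*|-1|^2 + 2*|-1|^2]
  = (1/8)[(1) + (1) + (2) + (2) + (2)] = 8/8 = 1.
A character is irreducible iff <chi, chi> = 1, so this representation is irreducible.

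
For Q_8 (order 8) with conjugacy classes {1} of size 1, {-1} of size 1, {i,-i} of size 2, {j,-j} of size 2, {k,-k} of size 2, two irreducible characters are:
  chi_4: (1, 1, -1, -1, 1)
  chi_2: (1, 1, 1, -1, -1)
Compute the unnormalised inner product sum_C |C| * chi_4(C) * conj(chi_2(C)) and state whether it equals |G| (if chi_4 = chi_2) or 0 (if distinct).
Sum = 0; so <chi_4, chi_2> = 0 (distinct irreducibles are orthogonal).

Derivation: Compute term by term over conjugacy classes (|C| * chi_4(C) * conj(chi_2(C))):
  1*(1)*conj(1) + 1*(1)*conj(1) + 2*(-1)*conj(1) + 2*(-1)*conj(-1) + 2*(1)*conj(-1)
  = (1) + (1) + (-2) + (2) + (-2)
  = 0.
Dividing by |G| = 8 gives 0/8 = 0, matching the row-orthogonality relation <chi_4, chi_2> = [chi_4 = chi_2].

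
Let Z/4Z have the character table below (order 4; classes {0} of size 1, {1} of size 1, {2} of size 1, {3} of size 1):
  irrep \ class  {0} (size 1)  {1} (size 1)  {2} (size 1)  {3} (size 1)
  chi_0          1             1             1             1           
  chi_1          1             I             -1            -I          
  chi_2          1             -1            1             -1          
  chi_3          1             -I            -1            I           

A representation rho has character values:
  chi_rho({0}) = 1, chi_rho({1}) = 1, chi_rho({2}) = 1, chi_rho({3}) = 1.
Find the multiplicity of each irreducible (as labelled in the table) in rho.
Multiplicities: chi_0: 1, chi_1: 0, chi_2: 0, chi_3: 0.

Details: Use <chi_rho, chi> = (1/|G|) sum_C |C| * chi_rho(C) * conj(chi(C)) with |G| = 4 for each irreducible chi in the table:
  <chi_rho, chi_0> = (1/4)[1*(1)*conj(1) + 1*(1)*conj(1) + 1*(1)*conj(1) + 1*(1)*conj(1)]
      = (1/4)[(1) + (1) + (1) + (1)] = 4/4 = 1
  <chi_rho, chi_1> = (1/4)[1*(1)*conj(1) + 1*(1)*conj(I) + 1*(1)*conj(-1) + 1*(1)*conj(-I)]
      = (1/4)[(1) + (-I) + (-1) + (I)] = 0/4 = 0
  <chi_rho, chi_2> = (1/4)[1*(1)*conj(1) + 1*(1)*conj(-1) + 1*(1)*conj(1) + 1*(1)*conj(-1)]
      = (1/4)[(1) + (-1) + (1) + (-1)] = 0/4 = 0
  <chi_rho, chi_3> = (1/4)[1*(1)*conj(1) + 1*(1)*conj(-I) + 1*(1)*conj(-1) + 1*(1)*conj(I)]
      = (1/4)[(1) + (I) + (-1) + (-I)] = 0/4 = 0
(Exp terms are combined using exp(i*s)*conj(exp(i*t)) = exp(i*(s-t)), and sums of them are collapsed using the identity that for every m > 1 the m distinct m-th roots of unity sum to 0, e.g. 1 + exp(2*I*pi/3) + exp(-2*I*pi/3) = 0.)
Dimension check: dim(rho) = sum (mult * dim) = 1*1 + 0*1 + 0*1 + 0*1 = 1 = chi_rho(e) = 1.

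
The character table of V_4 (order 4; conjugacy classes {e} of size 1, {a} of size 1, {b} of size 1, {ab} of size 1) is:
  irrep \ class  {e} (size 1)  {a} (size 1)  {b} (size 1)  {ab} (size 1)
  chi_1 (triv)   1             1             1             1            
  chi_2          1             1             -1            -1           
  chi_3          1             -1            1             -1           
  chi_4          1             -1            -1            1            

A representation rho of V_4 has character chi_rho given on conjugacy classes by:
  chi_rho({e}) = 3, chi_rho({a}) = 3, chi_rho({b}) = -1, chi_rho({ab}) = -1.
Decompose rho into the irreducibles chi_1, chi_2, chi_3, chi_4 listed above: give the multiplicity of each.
Multiplicities: chi_1: 1, chi_2: 2, chi_3: 0, chi_4: 0.

Derivation: Use <chi_rho, chi> = (1/|G|) sum_C |C| * chi_rho(C) * conj(chi(C)) with |G| = 4 for each irreducible chi in the table:
  <chi_rho, chi_1> = (1/4)[1*(3)*conj(1) + 1*(3)*conj(1) + 1*(-1)*conj(1) + 1*(-1)*conj(1)]
      = (1/4)[(3) + (3) + (-1) + (-1)] = 4/4 = 1
  <chi_rho, chi_2> = (1/4)[1*(3)*conj(1) + 1*(3)*conj(1) + 1*(-1)*conj(-1) + 1*(-1)*conj(-1)]
      = (1/4)[(3) + (3) + (1) + (1)] = 8/4 = 2
  <chi_rho, chi_3> = (1/4)[1*(3)*conj(1) + 1*(3)*conj(-1) + 1*(-1)*conj(1) + 1*(-1)*conj(-1)]
      = (1/4)[(3) + (-3) + (-1) + (1)] = 0/4 = 0
  <chi_rho, chi_4> = (1/4)[1*(3)*conj(1) + 1*(3)*conj(-1) + 1*(-1)*conj(-1) + 1*(-1)*conj(1)]
      = (1/4)[(3) + (-3) + (1) + (-1)] = 0/4 = 0
Dimension check: dim(rho) = sum (mult * dim) = 1*1 + 2*1 + 0*1 + 0*1 = 3 = chi_rho(e) = 3.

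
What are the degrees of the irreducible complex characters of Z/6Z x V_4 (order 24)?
Dimensions: 1, 1, 1, 1, 1, 1, 1, 1, 1, 1, 1, 1, 1, 1, 1, 1, 1, 1, 1, 1, 1, 1, 1, 1

Details: There are 24 irreducibles (= number of conjugacy classes). Their dimensions d_i satisfy sum d_i^2 = |G| = 24: 1 + 1 + 1 + 1 + 1 + 1 + 1 + 1 + 1 + 1 + 1 + 1 + 1 + 1 + 1 + 1 + 1 + 1 + 1 + 1 + 1 + 1 + 1 + 1 = 24. (For the product with Z/6Z: each of the 6 1-dim characters of Z/6Z tensors with each irrep of V_4, giving 6 copies of each V_4-dimension.)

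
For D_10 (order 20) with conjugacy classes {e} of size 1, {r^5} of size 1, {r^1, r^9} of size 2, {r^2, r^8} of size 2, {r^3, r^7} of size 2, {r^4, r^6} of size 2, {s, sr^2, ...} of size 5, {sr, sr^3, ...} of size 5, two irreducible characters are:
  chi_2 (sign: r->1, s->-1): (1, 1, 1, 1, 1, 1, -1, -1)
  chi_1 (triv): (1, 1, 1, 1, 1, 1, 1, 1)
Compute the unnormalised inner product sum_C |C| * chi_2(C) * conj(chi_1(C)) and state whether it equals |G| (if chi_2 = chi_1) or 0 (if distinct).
Sum = 0; so <chi_2, chi_1> = 0 (distinct irreducibles are orthogonal).

Working: Compute term by term over conjugacy classes (|C| * chi_2(C) * conj(chi_1(C))):
  1*(1)*conj(1) + 1*(1)*conj(1) + 2*(1)*conj(1) + 2*(1)*conj(1) + 2*(1)*conj(1) + 2*(1)*conj(1) + 5*(-1)*conj(1) + 5*(-1)*conj(1)
  = (1) + (1) + (2) + (2) + (2) + (2) + (-5) + (-5)
  = 0.
Dividing by |G| = 20 gives 0/20 = 0, matching the row-orthogonality relation <chi_2, chi_1> = [chi_2 = chi_1].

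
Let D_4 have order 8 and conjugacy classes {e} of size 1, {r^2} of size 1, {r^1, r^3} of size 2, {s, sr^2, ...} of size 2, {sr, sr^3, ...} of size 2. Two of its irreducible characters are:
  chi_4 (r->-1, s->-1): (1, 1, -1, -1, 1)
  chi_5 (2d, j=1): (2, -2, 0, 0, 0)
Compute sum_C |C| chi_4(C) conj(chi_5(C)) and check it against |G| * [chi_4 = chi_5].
Sum = 0; so <chi_4, chi_5> = 0 (distinct irreducibles are orthogonal).

Compute term by term over conjugacy classes (|C| * chi_4(C) * conj(chi_5(C))):
  1*(1)*conj(2) + 1*(1)*conj(-2) + 2*(-1)*conj(0) + 2*(-1)*conj(0) + 2*(1)*conj(0)
  = (2) + (-2) + (0) + (0) + (0)
  = 0.
Dividing by |G| = 8 gives 0/8 = 0, matching the row-orthogonality relation <chi_4, chi_5> = [chi_4 = chi_5].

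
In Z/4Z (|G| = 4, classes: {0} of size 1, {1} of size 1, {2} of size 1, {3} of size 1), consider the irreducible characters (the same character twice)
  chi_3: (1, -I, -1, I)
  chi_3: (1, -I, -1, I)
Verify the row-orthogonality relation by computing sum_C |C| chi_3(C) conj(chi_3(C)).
Sum = 4 = |G| = 4; so <chi_3, chi_3> = 1 (norm-1 confirms irreducibility).

Solution. Compute term by term over conjugacy classes (|C| * chi_3(C) * conj(chi_3(C))):
  1*(1)*conj(1) + 1*(-I)*conj(-I) + 1*(-1)*conj(-1) + 1*(I)*conj(I)
  = (1) + (1) + (1) + (1)
  = 4.
(Exp terms are combined using exp(i*s)*conj(exp(i*t)) = exp(i*(s-t)), and sums of them are collapsed using the identity that for every m > 1 the m distinct m-th roots of unity sum to 0, e.g. 1 + exp(2*I*pi/3) + exp(-2*I*pi/3) = 0.)
Dividing by |G| = 4 gives 4/4 = 1, matching the row-orthogonality relation <chi_3, chi_3> = [chi_3 = chi_3].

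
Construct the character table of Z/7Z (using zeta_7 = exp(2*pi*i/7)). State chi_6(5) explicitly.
Character table of Z/7Z (irreps indexed chi_0,...,chi_6 with chi_k(m) = zeta_7^(k*m), zeta_7 = exp(2*pi*i/7)):
  irrep \ class  {0} (size 1)  {1} (size 1)    {2} (size 1)    {3} (size 1)    {4} (size 1)    {5} (size 1)    {6} (size 1)  
  chi_0          1             1               1               1               1               1               1             
  chi_1          1             exp(2*I*pi/7)   exp(4*I*pi/7)   exp(6*I*pi/7)   exp(-6*I*pi/7)  exp(-4*I*pi/7)  exp(-2*I*pi/7)
  chi_2          1             exp(4*I*pi/7)   exp(-6*I*pi/7)  exp(-2*I*pi/7)  exp(2*I*pi/7)   exp(6*I*pi/7)   exp(-4*I*pi/7)
  chi_3          1             exp(6*I*pi/7)   exp(-2*I*pi/7)  exp(4*I*pi/7)   exp(-4*I*pi/7)  exp(2*I*pi/7)   exp(-6*I*pi/7)
  chi_4          1             exp(-6*I*pi/7)  exp(2*I*pi/7)   exp(-4*I*pi/7)  exp(4*I*pi/7)   exp(-2*I*pi/7)  exp(6*I*pi/7) 
  chi_5          1             exp(-4*I*pi/7)  exp(6*I*pi/7)   exp(2*I*pi/7)   exp(-2*I*pi/7)  exp(-6*I*pi/7)  exp(4*I*pi/7) 
  chi_6          1             exp(-2*I*pi/7)  exp(-4*I*pi/7)  exp(-6*I*pi/7)  exp(6*I*pi/7)   exp(4*I*pi/7)   exp(2*I*pi/7) 

Spot check: chi_6(5) = zeta_7^(6*5) = zeta_7^30 = exp(4*I*pi/7).

Justification: Z/7Z is abelian, so all 7 irreducible complex representations are 1-dimensional. They are given by chi_k(m) = zeta_7^(k*m) for k = 0,...,6. Row orthogonality: sum_m chi_k(m) conj(chi_l(m)) = 7 * [k = l].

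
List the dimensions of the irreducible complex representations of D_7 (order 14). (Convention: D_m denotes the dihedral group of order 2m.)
Dimensions: 1, 1, 2, 2, 2

Reasoning: There are 5 irreducibles (= number of conjugacy classes). Their dimensions d_i satisfy sum d_i^2 = |G| = 14: 1 + 1 + 4 + 4 + 4 = 14.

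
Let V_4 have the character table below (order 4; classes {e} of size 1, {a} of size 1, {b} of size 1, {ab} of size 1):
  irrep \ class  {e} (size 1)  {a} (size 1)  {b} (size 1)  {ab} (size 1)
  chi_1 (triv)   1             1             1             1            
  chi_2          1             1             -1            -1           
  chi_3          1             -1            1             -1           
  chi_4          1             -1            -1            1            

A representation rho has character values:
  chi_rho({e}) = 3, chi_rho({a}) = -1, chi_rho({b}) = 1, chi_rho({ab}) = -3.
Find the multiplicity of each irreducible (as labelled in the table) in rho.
Multiplicities: chi_1: 0, chi_2: 1, chi_3: 2, chi_4: 0.

Argument: Use <chi_rho, chi> = (1/|G|) sum_C |C| * chi_rho(C) * conj(chi(C)) with |G| = 4 for each irreducible chi in the table:
  <chi_rho, chi_1> = (1/4)[1*(3)*conj(1) + 1*(-1)*conj(1) + 1*(1)*conj(1) + 1*(-3)*conj(1)]
      = (1/4)[(3) + (-1) + (1) + (-3)] = 0/4 = 0
  <chi_rho, chi_2> = (1/4)[1*(3)*conj(1) + 1*(-1)*conj(1) + 1*(1)*conj(-1) + 1*(-3)*conj(-1)]
      = (1/4)[(3) + (-1) + (-1) + (3)] = 4/4 = 1
  <chi_rho, chi_3> = (1/4)[1*(3)*conj(1) + 1*(-1)*conj(-1) + 1*(1)*conj(1) + 1*(-3)*conj(-1)]
      = (1/4)[(3) + (1) + (1) + (3)] = 8/4 = 2
  <chi_rho, chi_4> = (1/4)[1*(3)*conj(1) + 1*(-1)*conj(-1) + 1*(1)*conj(-1) + 1*(-3)*conj(1)]
      = (1/4)[(3) + (1) + (-1) + (-3)] = 0/4 = 0
Dimension check: dim(rho) = sum (mult * dim) = 0*1 + 1*1 + 2*1 + 0*1 = 3 = chi_rho(e) = 3.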